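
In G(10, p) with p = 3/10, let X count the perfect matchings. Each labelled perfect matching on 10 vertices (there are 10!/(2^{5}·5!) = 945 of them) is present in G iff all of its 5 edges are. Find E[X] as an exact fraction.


K_10 has 10!/(2^{5}·5!) = 945 labelled perfect matchings.
For each such perfect matching H, let X_H = 1 if all 5 edges of H are present in G. Then P[X_H = 1] = p^{5} = (3/10)^{5} = 243/100000.
Summing the indicators: E[X] = Σ_H E[X_H] = 945 · p^{5} = 945 · 243/100000 = 45927/20000.
Numerically: E[X] ≈ 2.3.

E[X] = 945 · (3/10)^{5} = 45927/20000 ≈ 2.3.


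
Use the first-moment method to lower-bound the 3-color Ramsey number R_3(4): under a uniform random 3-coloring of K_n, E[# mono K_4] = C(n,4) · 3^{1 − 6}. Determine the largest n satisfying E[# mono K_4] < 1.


We need C(n, 4) · 3^{1 − 6} < 1, i.e. C(n, 4) < 3^{6 − 1} = 243.
Check values of n near the boundary:
  n = 5: C(5, 4) = 5; 5 < 243? YES
  n = 6: C(6, 4) = 15; 15 < 243? YES
  n = 7: C(7, 4) = 35; 35 < 243? YES
  n = 8: C(8, 4) = 70; 70 < 243? YES
  n = 9: C(9, 4) = 126; 126 < 243? YES
  n = 10: C(10, 4) = 210; 210 < 243? YES
  n = 11: C(11, 4) = 330; 330 < 243? NO
  n = 12: C(12, 4) = 495; 495 < 243? NO
  n = 13: C(13, 4) = 715; 715 < 243? NO
The largest n with C(n, 4) < 243 is n = 10 (where E[X] = 70/81 ≈ 0.8642). Hence R_3(4) > 10, i.e. R_3(4) ≥ 11.

Largest n = 10; hence R_3(4) > 10.


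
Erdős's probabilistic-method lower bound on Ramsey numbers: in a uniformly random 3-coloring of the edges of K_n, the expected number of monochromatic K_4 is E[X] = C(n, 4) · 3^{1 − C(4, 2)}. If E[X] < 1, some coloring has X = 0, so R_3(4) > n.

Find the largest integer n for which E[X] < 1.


We need C(n, 4) · 3^{1 − 6} < 1, i.e. C(n, 4) < 3^{6 − 1} = 243.
Check values of n near the boundary:
  n = 5: C(5, 4) = 5; 5 < 243? YES
  n = 6: C(6, 4) = 15; 15 < 243? YES
  n = 7: C(7, 4) = 35; 35 < 243? YES
  n = 8: C(8, 4) = 70; 70 < 243? YES
  n = 9: C(9, 4) = 126; 126 < 243? YES
  n = 10: C(10, 4) = 210; 210 < 243? YES
  n = 11: C(11, 4) = 330; 330 < 243? NO
The largest n with C(n, 4) < 243 is n = 10 (where E[X] = 70/81 ≈ 0.864). Hence R_3(4) > 10, i.e. R_3(4) ≥ 11.

Largest n = 10; hence R_3(4) > 10.


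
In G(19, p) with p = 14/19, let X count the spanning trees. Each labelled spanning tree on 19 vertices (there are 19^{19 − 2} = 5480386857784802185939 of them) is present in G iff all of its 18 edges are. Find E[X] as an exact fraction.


K_19 has 19^{19 − 2} = 5480386857784802185939 labelled spanning trees.
For each such spanning tree H, let X_H = 1 if all 18 edges of H are present in G. Then P[X_H = 1] = p^{18} = (14/19)^{18} = 426878854210636742656/104127350297911241532841.
By linearity: E[X] = Σ_H E[X_H] = 5480386857784802185939 · p^{18} = 5480386857784802185939 · 426878854210636742656/104127350297911241532841 = 426878854210636742656/19.
Numerically: E[X] ≈ 2.247e+19.

E[X] = 5480386857784802185939 · (14/19)^{18} = 426878854210636742656/19 ≈ 2.247e+19.


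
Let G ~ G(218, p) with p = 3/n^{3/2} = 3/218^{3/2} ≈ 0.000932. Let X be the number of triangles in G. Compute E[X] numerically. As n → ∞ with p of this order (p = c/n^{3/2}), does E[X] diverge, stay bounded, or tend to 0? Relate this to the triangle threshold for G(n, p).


Number of potential triangles: C(218, 3) = 1703016.
Each occurs with probability p³ ≈ (0.000932)³ ≈ 8.09673e-10.
By linearity: E[X] = C(218, 3)·p³ ≈ 1703016 · 8.09673e-10 ≈ 0.001.
Since α = 3/2 > 1, p = c/n^{3/2} = o(1/n) is below the triangle threshold p ~ 1/n. Asymptotically E[X] ~ (c³/6)·n^{3(1−α)} = (3³/6)·n^{-1.5} → 0, so by Markov's inequality G has no triangles w.h.p.

E[X] ≈ 0.001; in regime p = Θ(1/n^{3/2}) E[X] tends to 0 (below the triangle threshold p ~ 1/n).


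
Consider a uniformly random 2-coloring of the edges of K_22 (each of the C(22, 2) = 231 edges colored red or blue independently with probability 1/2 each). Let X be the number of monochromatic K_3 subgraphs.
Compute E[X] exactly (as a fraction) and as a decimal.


Let X = Σ_S X_S over the C(22, 3) = 1540 subsets S of size 3, where X_S = 1 if the K_3 on S is monochromatic.
For a fixed S, the K_3 on S has C(3, 2) = 3 edges. P[all 3 edges red] = (1/2)^3, and likewise for blue, so P[monochromatic] = 2·(1/2)^3 = 2^{1 − 3} = 1/4.
By linearity: E[X] = C(22, 3) · 2^{1 − 3} = 1540 · 1/4 = 385.
Numerically: E[X] ≈ 385.000.

E[X] = C(22,3)·2^(1−C(3,2)) = 385 ≈ 385.000.


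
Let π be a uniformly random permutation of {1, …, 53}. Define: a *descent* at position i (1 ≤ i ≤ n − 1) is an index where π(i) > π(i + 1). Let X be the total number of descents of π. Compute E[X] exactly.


Write X = Σ X_I over i = 1, …, 52, with X_I the indicator of one descent.
There are 52 indicators.
For each fixed i, the pair (π(i), π(i+1)) is a uniformly random ordered pair of distinct values from {1, …, 53}; by symmetry P[π(i) > π(i+1)] = 1/2.
By linearity: E[X] = 52 · (1/2) = (53 − 1) · (1/2) = 26 ≈ 26.000000.

E[X] = 26 = 26.000000.


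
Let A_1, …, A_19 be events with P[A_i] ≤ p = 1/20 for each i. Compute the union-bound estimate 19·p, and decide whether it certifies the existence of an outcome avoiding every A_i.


Union bound: P[∪_{i=1}^{19} A_i] ≤ Σ_i P[A_i] ≤ 19·p = 19·(1/20) = 19/20.
Numerically: 19/20 ≈ 0.950.
Is 19/20 < 1? YES.
Since P[∪ A_i] ≤ 19/20 < 1, the complement has P[∩ A_i^c] ≥ 1 − 19/20 = 1/20 > 0, so some outcome avoids every A_i.

19·p = 19/20 ≈ 0.950; existence CERTIFIED by the union bound.


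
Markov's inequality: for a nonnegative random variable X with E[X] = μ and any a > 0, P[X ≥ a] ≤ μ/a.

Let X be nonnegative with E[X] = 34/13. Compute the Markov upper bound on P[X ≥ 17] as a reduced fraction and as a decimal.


μ = E[X] = 34/13, a = 17.
Markov: P[X ≥ 17] ≤ μ/a = (34/13)/17 = 2/13.
Numerically: ≈ 0.1538.
(Since a = 17 > μ = 2.6154, the bound 2/13 is < 1 and informative.)

P[X ≥ 17] ≤ 2/13 ≈ 0.1538.


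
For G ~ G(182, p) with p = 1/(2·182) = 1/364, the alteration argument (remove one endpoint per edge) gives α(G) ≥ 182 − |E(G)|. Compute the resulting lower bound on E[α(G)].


E[|E(G)|] = C(182, 2)·p = 16471 · (1/364) = 181/4.
E[α(G)] ≥ n − E[|E(G)|] = 182 − 181/4 = 547/4.
Numerically: ≈ 136.75000.
(This is only a lower bound; the true E[α(G)] may be larger.)

E[α(G)] ≥ 547/4 ≈ 136.75000.


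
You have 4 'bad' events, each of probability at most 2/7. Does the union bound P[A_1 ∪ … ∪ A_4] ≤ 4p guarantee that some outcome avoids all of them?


Union bound: P[∪_{i=1}^{4} A_i] ≤ Σ_i P[A_i] ≤ 4·p = 4·(2/7) = 8/7.
Numerically: 8/7 ≈ 1.1429.
Is 8/7 < 1? NO.
Since the bound 8/7 is ≥ 1, the union bound is uninformative here; it does NOT by itself certify existence.

4·p = 8/7 ≈ 1.1429; existence NOT certified by the union bound.


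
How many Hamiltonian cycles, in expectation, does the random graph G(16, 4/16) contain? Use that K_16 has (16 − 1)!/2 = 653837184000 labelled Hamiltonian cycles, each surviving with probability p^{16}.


K_16 has (16 − 1)!/2 = 653837184000 labelled Hamiltonian cycles.
For each such Hamiltonian cycle H, let X_H = 1 if all 16 edges of H are present in G. Then P[X_H = 1] = p^{16} = (1/4)^{16} = 1/4294967296.
Summing the indicators: E[X] = Σ_H E[X_H] = 653837184000 · p^{16} = 653837184000 · 1/4294967296 = 638512875/4194304.
Numerically: E[X] ≈ 152.2.

E[X] = 653837184000 · (1/4)^{16} = 638512875/4194304 ≈ 152.2.


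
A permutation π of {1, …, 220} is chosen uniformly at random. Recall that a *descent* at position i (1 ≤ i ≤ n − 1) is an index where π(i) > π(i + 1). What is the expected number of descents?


Write X = Σ X_I over i = 1, …, 219, with X_I the indicator of one descent.
There are 219 indicators.
For each fixed i, the pair (π(i), π(i+1)) is a uniformly random ordered pair of distinct values from {1, …, 220}; by symmetry P[π(i) > π(i+1)] = 1/2.
By linearity: E[X] = 219 · (1/2) = (220 − 1) · (1/2) = 219/2 ≈ 109.50000.

E[X] = 219/2 = 109.50000.


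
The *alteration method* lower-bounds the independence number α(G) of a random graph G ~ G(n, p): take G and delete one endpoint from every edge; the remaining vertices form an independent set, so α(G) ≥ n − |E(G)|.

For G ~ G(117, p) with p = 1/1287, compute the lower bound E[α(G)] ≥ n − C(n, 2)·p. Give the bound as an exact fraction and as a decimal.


E[|E(G)|] = C(117, 2)·p = 6786 · (1/1287) = 58/11.
E[α(G)] ≥ n − E[|E(G)|] = 117 − 58/11 = 1229/11.
Numerically: ≈ 111.7273.
(This is only a lower bound; the true E[α(G)] may be larger.)

E[α(G)] ≥ 1229/11 ≈ 111.7273.


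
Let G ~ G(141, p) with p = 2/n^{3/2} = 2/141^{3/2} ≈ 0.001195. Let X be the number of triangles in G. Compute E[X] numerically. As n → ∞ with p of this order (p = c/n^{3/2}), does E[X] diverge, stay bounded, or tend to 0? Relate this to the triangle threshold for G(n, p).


Number of potential triangles: C(141, 3) = 457310.
Each occurs with probability p³ ≈ (0.001195)³ ≈ 1.704527e-09.
By linearity: E[X] = C(141, 3)·p³ ≈ 457310 · 1.704527e-09 ≈ 0.0008.
Since α = 3/2 > 1, p = c/n^{3/2} = o(1/n) is below the triangle threshold p ~ 1/n. Asymptotically E[X] ~ (c³/6)·n^{3(1−α)} = (2³/6)·n^{-1.5} → 0, so by Markov's inequality G has no triangles w.h.p.

E[X] ≈ 0.0008; in regime p = Θ(1/n^{3/2}) E[X] tends to 0 (below the triangle threshold p ~ 1/n).


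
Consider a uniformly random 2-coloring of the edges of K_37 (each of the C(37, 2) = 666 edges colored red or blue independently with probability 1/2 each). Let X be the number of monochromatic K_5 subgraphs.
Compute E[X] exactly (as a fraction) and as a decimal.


Let X = Σ_S X_S over the C(37, 5) = 435897 subsets S of size 5, where X_S = 1 if the K_5 on S is monochromatic.
For a fixed S, the K_5 on S has C(5, 2) = 10 edges. P[all 10 edges red] = (1/2)^10, and likewise for blue, so P[monochromatic] = 2·(1/2)^10 = 2^{1 − 10} = 1/512.
By linearity of expectation: E[X] = C(37, 5) · 2^{1 − 10} = 435897 · 1/512 = 435897/512.
Numerically: E[X] ≈ 851.3613.

E[X] = C(37,5)·2^(1−C(5,2)) = 435897/512 ≈ 851.3613.


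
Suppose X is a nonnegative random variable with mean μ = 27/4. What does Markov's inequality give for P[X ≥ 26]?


μ = E[X] = 27/4, a = 26.
Markov: P[X ≥ 26] ≤ μ/a = (27/4)/26 = 27/104.
Numerically: ≈ 0.259615.
(Since a = 26 > μ = 6.750000, the bound 27/104 is < 1 and informative.)

P[X ≥ 26] ≤ 27/104 ≈ 0.259615.


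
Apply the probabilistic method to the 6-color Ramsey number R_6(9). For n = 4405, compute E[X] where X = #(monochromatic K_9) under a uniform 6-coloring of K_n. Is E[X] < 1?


E[X] = C(4405, 9) · 6^{1 − 36} = 1706862792900636302463627150 · 6^{−35} = 1706862792900636302463627150/1719070799748422591028658176.
As a reduced fraction: E[X] = 284477132150106050410604525/286511799958070431838109696 ≈ 0.9929.
Is E[X] < 1? YES.
Since E[X] < 1, there exists a 6-coloring of K_{4405} with no monochromatic K_9; hence R_6(9) > 4405.

E[X] = 284477132150106050410604525/286511799958070431838109696 ≈ 0.9929; E[X] < 1, so R_6(9) > 4405.


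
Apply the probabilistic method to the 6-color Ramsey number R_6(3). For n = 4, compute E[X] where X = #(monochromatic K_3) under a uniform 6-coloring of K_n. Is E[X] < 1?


E[X] = C(4, 3) · 6^{1 − 3} = 4 · 6^{−2} = 4/36.
As a reduced fraction: E[X] = 1/9 ≈ 0.111.
Is E[X] < 1? YES.
Since E[X] < 1, there exists a 6-coloring of K_{4} with no monochromatic K_3; hence R_6(3) > 4.

E[X] = 1/9 ≈ 0.111; E[X] < 1, so R_6(3) > 4.


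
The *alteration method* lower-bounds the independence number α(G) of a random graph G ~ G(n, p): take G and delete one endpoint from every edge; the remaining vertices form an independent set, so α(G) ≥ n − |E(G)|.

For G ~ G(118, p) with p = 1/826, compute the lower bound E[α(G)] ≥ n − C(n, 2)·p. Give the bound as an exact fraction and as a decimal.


E[|E(G)|] = C(118, 2)·p = 6903 · (1/826) = 117/14.
E[α(G)] ≥ n − E[|E(G)|] = 118 − 117/14 = 1535/14.
Numerically: ≈ 109.642857.
(This is only a lower bound; the true E[α(G)] may be larger.)

E[α(G)] ≥ 1535/14 ≈ 109.642857.


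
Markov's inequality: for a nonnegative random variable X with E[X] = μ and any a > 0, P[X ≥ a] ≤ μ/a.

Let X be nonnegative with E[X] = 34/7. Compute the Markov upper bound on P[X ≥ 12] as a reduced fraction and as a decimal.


μ = E[X] = 34/7, a = 12.
Markov: P[X ≥ 12] ≤ μ/a = (34/7)/12 = 17/42.
Numerically: ≈ 0.404762.
(Since a = 12 > μ = 4.857143, the bound 17/42 is < 1 and informative.)

P[X ≥ 12] ≤ 17/42 ≈ 0.404762.


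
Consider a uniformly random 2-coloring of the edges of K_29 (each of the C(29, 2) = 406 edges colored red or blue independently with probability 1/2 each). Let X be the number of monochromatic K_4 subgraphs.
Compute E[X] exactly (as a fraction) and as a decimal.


Let X = Σ_S X_S over the C(29, 4) = 23751 subsets S of size 4, where X_S = 1 if the K_4 on S is monochromatic.
For a fixed S, the K_4 on S has C(4, 2) = 6 edges. P[all 6 edges red] = (1/2)^6, and likewise for blue, so P[monochromatic] = 2·(1/2)^6 = 2^{1 − 6} = 1/32.
By linearity: E[X] = C(29, 4) · 2^{1 − 6} = 23751 · 1/32 = 23751/32.
Numerically: E[X] ≈ 742.2188.

E[X] = C(29,4)·2^(1−C(4,2)) = 23751/32 ≈ 742.2188.


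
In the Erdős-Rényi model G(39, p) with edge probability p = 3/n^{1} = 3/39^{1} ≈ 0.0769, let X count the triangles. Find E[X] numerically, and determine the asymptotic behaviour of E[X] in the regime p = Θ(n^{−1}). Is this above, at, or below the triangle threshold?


Number of potential triangles: C(39, 3) = 9139.
Each occurs with probability p³ ≈ (0.0769)³ ≈ 4.55166e-04.
By linearity: E[X] = C(39, 3)·p³ ≈ 9139 · 4.55166e-04 ≈ 4.160.
Here α = 1, so p = 3/n is exactly at the triangle threshold p ~ 1/n. Asymptotically E[X] → c³/6 = 3³/6 = 9/2 ≈ 4.500, a bounded constant. In this regime the triangle count is asymptotically Poisson(c³/6).

E[X] ≈ 4.160; in regime p = Θ(1/n^{1}) E[X] stays bounded (at the triangle threshold p ~ 1/n).


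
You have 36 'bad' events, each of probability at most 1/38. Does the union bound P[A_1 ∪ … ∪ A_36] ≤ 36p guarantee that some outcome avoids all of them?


Union bound: P[∪_{i=1}^{36} A_i] ≤ Σ_i P[A_i] ≤ 36·p = 36·(1/38) = 18/19.
Numerically: 18/19 ≈ 0.94737.
Is 18/19 < 1? YES.
Since P[∪ A_i] ≤ 18/19 < 1, the complement has P[∩ A_i^c] ≥ 1 − 18/19 = 1/19 > 0, so some outcome avoids every A_i.

36·p = 18/19 ≈ 0.94737; existence CERTIFIED by the union bound.


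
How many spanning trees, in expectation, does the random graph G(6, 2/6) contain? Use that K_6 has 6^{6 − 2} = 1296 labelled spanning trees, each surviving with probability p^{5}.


K_6 has 6^{6 − 2} = 1296 labelled spanning trees.
For each such spanning tree H, let X_H = 1 if all 5 edges of H are present in G. Then P[X_H = 1] = p^{5} = (1/3)^{5} = 1/243.
By linearity of expectation: E[X] = Σ_H E[X_H] = 1296 · p^{5} = 1296 · 1/243 = 16/3.
Numerically: E[X] ≈ 5.33333.

E[X] = 1296 · (1/3)^{5} = 16/3 ≈ 5.33333.


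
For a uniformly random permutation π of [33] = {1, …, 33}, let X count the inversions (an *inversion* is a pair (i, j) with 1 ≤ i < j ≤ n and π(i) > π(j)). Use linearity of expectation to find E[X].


Write X = Σ X_I over the C(33, 2) = 528 pairs i < j, with X_I the indicator of one inversion.
There are 528 indicators.
For each fixed pair i < j, the values π(i) and π(j) are two distinct elements of {1, …, 33} in uniformly random order; by symmetry P[π(i) > π(j)] = 1/2.
By linearity: E[X] = 528 · (1/2) = C(33, 2) · (1/2) = 528/2 = 264 ≈ 264.0000.

E[X] = 264 = 264.0000.


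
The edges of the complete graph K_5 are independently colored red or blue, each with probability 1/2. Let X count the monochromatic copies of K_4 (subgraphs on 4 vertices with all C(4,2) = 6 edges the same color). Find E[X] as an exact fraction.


Let X = Σ_S X_S over the C(5, 4) = 5 subsets S of size 4, where X_S = 1 if the K_4 on S is monochromatic.
For a fixed S, the K_4 on S has C(4, 2) = 6 edges. P[all 6 edges red] = (1/2)^6, and likewise for blue, so P[monochromatic] = 2·(1/2)^6 = 2^{1 − 6} = 1/32.
By linearity of expectation: E[X] = C(5, 4) · 2^{1 − 6} = 5 · 1/32 = 5/32.
Numerically: E[X] ≈ 0.156250.

E[X] = C(5,4)·2^(1−C(4,2)) = 5/32 ≈ 0.156250.


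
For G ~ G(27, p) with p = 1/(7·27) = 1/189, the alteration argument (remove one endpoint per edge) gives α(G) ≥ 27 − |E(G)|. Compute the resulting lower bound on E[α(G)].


E[|E(G)|] = C(27, 2)·p = 351 · (1/189) = 13/7.
E[α(G)] ≥ n − E[|E(G)|] = 27 − 13/7 = 176/7.
Numerically: ≈ 25.14286.
(This is only a lower bound; the true E[α(G)] may be larger.)

E[α(G)] ≥ 176/7 ≈ 25.14286.


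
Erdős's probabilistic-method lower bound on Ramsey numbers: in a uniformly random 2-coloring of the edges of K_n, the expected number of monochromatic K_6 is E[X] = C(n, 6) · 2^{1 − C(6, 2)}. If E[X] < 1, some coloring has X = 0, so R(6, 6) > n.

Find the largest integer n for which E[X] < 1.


We need C(n, 6) · 2^{1 − 15} < 1, i.e. C(n, 6) < 2^{15 − 1} = 16384.
Check values of n near the boundary:
  n = 14: C(14, 6) = 3003; 3003 < 16384? YES
  n = 15: C(15, 6) = 5005; 5005 < 16384? YES
  n = 16: C(16, 6) = 8008; 8008 < 16384? YES
  n = 17: C(17, 6) = 12376; 12376 < 16384? YES
  n = 18: C(18, 6) = 18564; 18564 < 16384? NO
  n = 19: C(19, 6) = 27132; 27132 < 16384? NO
  n = 20: C(20, 6) = 38760; 38760 < 16384? NO
The largest n with C(n, 6) < 16384 is n = 17 (where E[X] = 1547/2048 ≈ 0.7553711). Hence R(6, 6) > 17, i.e. R(6, 6) ≥ 18.

Largest n = 17; hence R(6, 6) > 17.


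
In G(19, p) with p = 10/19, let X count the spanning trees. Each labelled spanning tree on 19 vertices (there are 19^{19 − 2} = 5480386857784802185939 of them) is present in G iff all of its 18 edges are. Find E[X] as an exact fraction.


K_19 has 19^{19 − 2} = 5480386857784802185939 labelled spanning trees.
For each such spanning tree H, let X_H = 1 if all 18 edges of H are present in G. Then P[X_H = 1] = p^{18} = (10/19)^{18} = 1000000000000000000/104127350297911241532841.
By linearity of expectation: E[X] = Σ_H E[X_H] = 5480386857784802185939 · p^{18} = 5480386857784802185939 · 1000000000000000000/104127350297911241532841 = 1000000000000000000/19.
Numerically: E[X] ≈ 5.26316e+16.

E[X] = 5480386857784802185939 · (10/19)^{18} = 1000000000000000000/19 ≈ 5.26316e+16.


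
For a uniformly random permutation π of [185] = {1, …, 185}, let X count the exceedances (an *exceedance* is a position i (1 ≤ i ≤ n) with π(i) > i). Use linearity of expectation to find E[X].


Write X = Σ_{i=1}^{185} X_i, where X_i = 1_{π(i) > i}.
For each fixed i, π(i) is uniform over {1, …, 185} (marginal of a uniform permutation), so P[π(i) > i] = (n − i)/n. Summing: Σ_{i=1}^{185} (n − i)/n = (0 + 1 + … + 184)/185 = 185(185 − 1)/(2·185) = (185 − 1)/2.
Hence E[X] = Σ_{i=1}^{185} (185 − i)/185 = 92 ≈ 92.000000.

E[X] = 92 = 92.000000.


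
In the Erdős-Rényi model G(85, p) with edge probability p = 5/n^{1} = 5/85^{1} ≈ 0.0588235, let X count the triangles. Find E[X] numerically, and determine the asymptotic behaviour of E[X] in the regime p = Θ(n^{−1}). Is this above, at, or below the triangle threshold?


Number of potential triangles: C(85, 3) = 98770.
Each occurs with probability p³ ≈ (0.0588235)³ ≈ 2.03541624e-04.
By linearity: E[X] = C(85, 3)·p³ ≈ 98770 · 2.03541624e-04 ≈ 20.103806.
Here α = 1, so p = 5/n is exactly at the triangle threshold p ~ 1/n. Asymptotically E[X] → c³/6 = 5³/6 = 125/6 ≈ 20.833333, a bounded constant. In this regime the triangle count is asymptotically Poisson(c³/6).

E[X] ≈ 20.103806; in regime p = Θ(1/n^{1}) E[X] stays bounded (at the triangle threshold p ~ 1/n).


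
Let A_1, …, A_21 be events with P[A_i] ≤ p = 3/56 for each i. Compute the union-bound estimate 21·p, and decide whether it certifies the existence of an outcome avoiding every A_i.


Union bound: P[∪_{i=1}^{21} A_i] ≤ Σ_i P[A_i] ≤ 21·p = 21·(3/56) = 9/8.
Numerically: 9/8 ≈ 1.12500.
Is 9/8 < 1? NO.
Since the bound 9/8 is ≥ 1, the union bound is uninformative here; it does NOT by itself certify existence.

21·p = 9/8 ≈ 1.12500; existence NOT certified by the union bound.


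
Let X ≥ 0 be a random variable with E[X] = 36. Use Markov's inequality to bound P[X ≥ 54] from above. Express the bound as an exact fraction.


μ = E[X] = 36, a = 54.
Markov: P[X ≥ 54] ≤ μ/a = (36)/54 = 2/3.
Numerically: ≈ 0.6667.
(Since a = 54 > μ = 36.0000, the bound 2/3 is < 1 and informative.)

P[X ≥ 54] ≤ 2/3 ≈ 0.6667.


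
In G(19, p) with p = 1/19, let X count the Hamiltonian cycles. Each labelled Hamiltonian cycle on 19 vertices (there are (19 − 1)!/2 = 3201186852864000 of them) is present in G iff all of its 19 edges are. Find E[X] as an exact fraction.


K_19 has (19 − 1)!/2 = 3201186852864000 labelled Hamiltonian cycles.
For each such Hamiltonian cycle H, let X_H = 1 if all 19 edges of H are present in G. Then P[X_H = 1] = p^{19} = (1/19)^{19} = 1/1978419655660313589123979.
By linearity of expectation: E[X] = Σ_H E[X_H] = 3201186852864000 · p^{19} = 3201186852864000 · 1/1978419655660313589123979 = 3201186852864000/1978419655660313589123979.
Numerically: E[X] ≈ 1.618e-09.

E[X] = 3201186852864000 · (1/19)^{19} = 3201186852864000/1978419655660313589123979 ≈ 1.618e-09.


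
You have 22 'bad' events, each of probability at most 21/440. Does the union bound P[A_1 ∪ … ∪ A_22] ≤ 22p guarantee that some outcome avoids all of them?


Union bound: P[∪_{i=1}^{22} A_i] ≤ Σ_i P[A_i] ≤ 22·p = 22·(21/440) = 21/20.
Numerically: 21/20 ≈ 1.0500.
Is 21/20 < 1? NO.
Since the bound 21/20 is ≥ 1, the union bound is uninformative here; it does NOT by itself certify existence.

22·p = 21/20 ≈ 1.0500; existence NOT certified by the union bound.


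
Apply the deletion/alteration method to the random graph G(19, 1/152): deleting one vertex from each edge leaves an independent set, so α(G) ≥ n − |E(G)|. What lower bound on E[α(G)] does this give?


E[|E(G)|] = C(19, 2)·p = 171 · (1/152) = 9/8.
E[α(G)] ≥ n − E[|E(G)|] = 19 − 9/8 = 143/8.
Numerically: ≈ 17.8750.
(This is only a lower bound; the true E[α(G)] may be larger.)

E[α(G)] ≥ 143/8 ≈ 17.8750.


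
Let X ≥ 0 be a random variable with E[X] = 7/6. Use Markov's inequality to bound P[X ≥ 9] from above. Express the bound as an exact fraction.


μ = E[X] = 7/6, a = 9.
Markov: P[X ≥ 9] ≤ μ/a = (7/6)/9 = 7/54.
Numerically: ≈ 0.1296.
(Since a = 9 > μ = 1.1667, the bound 7/54 is < 1 and informative.)

P[X ≥ 9] ≤ 7/54 ≈ 0.1296.


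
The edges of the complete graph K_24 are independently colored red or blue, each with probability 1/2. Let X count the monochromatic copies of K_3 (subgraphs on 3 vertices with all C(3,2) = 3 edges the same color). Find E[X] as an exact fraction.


Let X = Σ_S X_S over the C(24, 3) = 2024 subsets S of size 3, where X_S = 1 if the K_3 on S is monochromatic.
For a fixed S, the K_3 on S has C(3, 2) = 3 edges. P[all 3 edges red] = (1/2)^3, and likewise for blue, so P[monochromatic] = 2·(1/2)^3 = 2^{1 − 3} = 1/4.
By linearity of expectation: E[X] = C(24, 3) · 2^{1 − 3} = 2024 · 1/4 = 506.
Numerically: E[X] ≈ 506.000000.

E[X] = C(24,3)·2^(1−C(3,2)) = 506 ≈ 506.000000.


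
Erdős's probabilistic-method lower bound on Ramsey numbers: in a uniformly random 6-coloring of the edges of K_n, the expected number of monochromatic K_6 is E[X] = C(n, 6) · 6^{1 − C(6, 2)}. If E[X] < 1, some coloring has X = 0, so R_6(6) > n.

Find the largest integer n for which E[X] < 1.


We need C(n, 6) · 6^{1 − 15} < 1, i.e. C(n, 6) < 6^{15 − 1} = 78364164096.
Check values of n near the boundary:
  n = 196: C(196, 6) = 72887293024; 72887293024 < 78364164096? YES
  n = 197: C(197, 6) = 75176946208; 75176946208 < 78364164096? YES
  n = 198: C(198, 6) = 77526225777; 77526225777 < 78364164096? YES
  n = 199: C(199, 6) = 79936367511; 79936367511 < 78364164096? NO
The largest n with C(n, 6) < 78364164096 is n = 198 (where E[X] = 25842075259/26121388032 ≈ 0.9893071). Hence R_6(6) > 198, i.e. R_6(6) ≥ 199.

Largest n = 198; hence R_6(6) > 198.


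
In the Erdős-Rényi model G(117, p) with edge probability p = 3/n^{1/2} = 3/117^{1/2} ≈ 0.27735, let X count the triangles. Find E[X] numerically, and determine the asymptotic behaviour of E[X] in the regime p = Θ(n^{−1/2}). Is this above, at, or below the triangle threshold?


Number of potential triangles: C(117, 3) = 260130.
Each occurs with probability p³ ≈ (0.27735)³ ≈ 2.13346229e-02.
By linearity: E[X] = C(117, 3)·p³ ≈ 260130 · 2.13346229e-02 ≈ 5549.775463.
Since α = 1/2 < 1, p = c/n^{1/2} ≫ 1/n is above the triangle threshold p ~ 1/n. Asymptotically E[X] ~ (c³/6)·n^{3(1−α)} = (3³/6)·n^{1.5} → ∞; triangles are abundant w.h.p.

E[X] ≈ 5549.775463; in regime p = Θ(1/n^{1/2}) E[X] diverges (above the triangle threshold p ~ 1/n).


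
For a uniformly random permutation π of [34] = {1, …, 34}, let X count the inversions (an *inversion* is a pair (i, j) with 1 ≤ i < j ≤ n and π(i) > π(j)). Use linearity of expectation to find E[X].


Write X = Σ X_I over the C(34, 2) = 561 pairs i < j, with X_I the indicator of one inversion.
There are 561 indicators.
For each fixed pair i < j, the values π(i) and π(j) are two distinct elements of {1, …, 34} in uniformly random order; by symmetry P[π(i) > π(j)] = 1/2.
By linearity: E[X] = 561 · (1/2) = C(34, 2) · (1/2) = 561/2 = 561/2 ≈ 280.5000.

E[X] = 561/2 = 280.5000.


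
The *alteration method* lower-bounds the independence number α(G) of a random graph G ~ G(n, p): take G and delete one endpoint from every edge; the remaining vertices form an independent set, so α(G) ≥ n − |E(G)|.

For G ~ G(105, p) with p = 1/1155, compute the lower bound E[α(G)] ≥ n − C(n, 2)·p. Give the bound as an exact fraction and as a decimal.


E[|E(G)|] = C(105, 2)·p = 5460 · (1/1155) = 52/11.
E[α(G)] ≥ n − E[|E(G)|] = 105 − 52/11 = 1103/11.
Numerically: ≈ 100.272727.
(This is only a lower bound; the true E[α(G)] may be larger.)

E[α(G)] ≥ 1103/11 ≈ 100.272727.


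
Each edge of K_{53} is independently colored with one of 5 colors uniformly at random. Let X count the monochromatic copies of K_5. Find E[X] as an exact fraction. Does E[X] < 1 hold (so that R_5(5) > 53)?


E[X] = C(53, 5) · 5^{1 − 10} = 2869685 · 5^{−9} = 2869685/1953125.
As a reduced fraction: E[X] = 573937/390625 ≈ 1.469.
Is E[X] < 1? NO.
Since E[X] ≥ 1, the first-moment bound is inconclusive at n = 53; it does NOT by itself certify R_5(5) > 53.

E[X] = 573937/390625 ≈ 1.469; E[X] ≥ 1; first-moment method inconclusive here.


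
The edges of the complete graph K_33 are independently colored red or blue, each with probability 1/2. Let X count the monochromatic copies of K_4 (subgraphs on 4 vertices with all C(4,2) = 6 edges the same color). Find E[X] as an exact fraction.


Let X = Σ_S X_S over the C(33, 4) = 40920 subsets S of size 4, where X_S = 1 if the K_4 on S is monochromatic.
For a fixed S, the K_4 on S has C(4, 2) = 6 edges. P[all 6 edges red] = (1/2)^6, and likewise for blue, so P[monochromatic] = 2·(1/2)^6 = 2^{1 − 6} = 1/32.
By linearity: E[X] = C(33, 4) · 2^{1 − 6} = 40920 · 1/32 = 5115/4.
Numerically: E[X] ≈ 1278.750000.

E[X] = C(33,4)·2^(1−C(4,2)) = 5115/4 ≈ 1278.750000.


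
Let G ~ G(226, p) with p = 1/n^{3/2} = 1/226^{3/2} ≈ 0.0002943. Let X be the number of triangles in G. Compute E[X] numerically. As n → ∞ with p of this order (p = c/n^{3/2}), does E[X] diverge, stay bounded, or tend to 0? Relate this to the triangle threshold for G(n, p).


Number of potential triangles: C(226, 3) = 1898400.
Each occurs with probability p³ ≈ (0.0002943)³ ≈ 2.549835e-11.
By linearity: E[X] = C(226, 3)·p³ ≈ 1898400 · 2.549835e-11 ≈ 0.0000.
Since α = 3/2 > 1, p = c/n^{3/2} = o(1/n) is below the triangle threshold p ~ 1/n. Asymptotically E[X] ~ (c³/6)·n^{3(1−α)} = (1³/6)·n^{-1.5} → 0, so by Markov's inequality G has no triangles w.h.p.

E[X] ≈ 0.0000; in regime p = Θ(1/n^{3/2}) E[X] tends to 0 (below the triangle threshold p ~ 1/n).


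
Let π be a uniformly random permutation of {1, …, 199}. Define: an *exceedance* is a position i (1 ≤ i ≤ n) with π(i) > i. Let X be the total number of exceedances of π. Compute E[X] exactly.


Write X = Σ_{i=1}^{199} X_i, where X_i = 1_{π(i) > i}.
For each fixed i, π(i) is uniform over {1, …, 199} (marginal of a uniform permutation), so P[π(i) > i] = (n − i)/n. Summing: Σ_{i=1}^{199} (n − i)/n = (0 + 1 + … + 198)/199 = 199(199 − 1)/(2·199) = (199 − 1)/2.
Hence E[X] = Σ_{i=1}^{199} (199 − i)/199 = 99 ≈ 99.00000.

E[X] = 99 = 99.00000.


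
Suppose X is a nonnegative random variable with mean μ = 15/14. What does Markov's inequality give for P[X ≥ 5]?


μ = E[X] = 15/14, a = 5.
Markov: P[X ≥ 5] ≤ μ/a = (15/14)/5 = 3/14.
Numerically: ≈ 0.214.
(Since a = 5 > μ = 1.071, the bound 3/14 is < 1 and informative.)

P[X ≥ 5] ≤ 3/14 ≈ 0.214.


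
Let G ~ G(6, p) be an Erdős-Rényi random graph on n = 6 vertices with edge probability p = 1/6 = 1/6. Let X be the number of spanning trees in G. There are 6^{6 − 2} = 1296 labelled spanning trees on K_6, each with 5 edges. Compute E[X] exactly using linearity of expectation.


K_6 has 6^{6 − 2} = 1296 labelled spanning trees.
For each such spanning tree H, let X_H = 1 if all 5 edges of H are present in G. Then P[X_H = 1] = p^{5} = (1/6)^{5} = 1/7776.
By linearity of expectation: E[X] = Σ_H E[X_H] = 1296 · p^{5} = 1296 · 1/7776 = 1/6.
Numerically: E[X] ≈ 0.167.

E[X] = 1296 · (1/6)^{5} = 1/6 ≈ 0.167.


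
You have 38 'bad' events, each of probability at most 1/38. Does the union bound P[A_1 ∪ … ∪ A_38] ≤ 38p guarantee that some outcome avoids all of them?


Union bound: P[∪_{i=1}^{38} A_i] ≤ Σ_i P[A_i] ≤ 38·p = 38·(1/38) = 1.
Numerically: 1 ≈ 1.0000000.
Is 1 < 1? NO.
Since the bound 1 is ≥ 1, the union bound is uninformative here; it does NOT by itself certify existence.

38·p = 1 ≈ 1.0000000; existence NOT certified by the union bound.


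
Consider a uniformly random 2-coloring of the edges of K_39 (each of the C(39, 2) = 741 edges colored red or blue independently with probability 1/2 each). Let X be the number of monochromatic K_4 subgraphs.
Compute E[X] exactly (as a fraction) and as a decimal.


Let X = Σ_S X_S over the C(39, 4) = 82251 subsets S of size 4, where X_S = 1 if the K_4 on S is monochromatic.
For a fixed S, the K_4 on S has C(4, 2) = 6 edges. P[all 6 edges red] = (1/2)^6, and likewise for blue, so P[monochromatic] = 2·(1/2)^6 = 2^{1 − 6} = 1/32.
By linearity of expectation: E[X] = C(39, 4) · 2^{1 − 6} = 82251 · 1/32 = 82251/32.
Numerically: E[X] ≈ 2570.34375.

E[X] = C(39,4)·2^(1−C(4,2)) = 82251/32 ≈ 2570.34375.


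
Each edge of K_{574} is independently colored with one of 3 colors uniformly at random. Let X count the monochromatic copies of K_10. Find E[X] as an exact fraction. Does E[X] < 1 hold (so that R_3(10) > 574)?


E[X] = C(574, 10) · 3^{1 − 45} = 988824035203816502691 · 3^{−44} = 988824035203816502691/984770902183611232881.
As a reduced fraction: E[X] = 109869337244868500299/109418989131512359209 ≈ 1.0041158.
Is E[X] < 1? NO.
Since E[X] ≥ 1, the first-moment bound is inconclusive at n = 574; it does NOT by itself certify R_3(10) > 574.

E[X] = 109869337244868500299/109418989131512359209 ≈ 1.0041158; E[X] ≥ 1; first-moment method inconclusive here.


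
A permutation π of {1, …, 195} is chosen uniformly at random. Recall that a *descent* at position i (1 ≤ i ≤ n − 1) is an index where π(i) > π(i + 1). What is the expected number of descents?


Write X = Σ X_I over i = 1, …, 194, with X_I the indicator of one descent.
There are 194 indicators.
For each fixed i, the pair (π(i), π(i+1)) is a uniformly random ordered pair of distinct values from {1, …, 195}; by symmetry P[π(i) > π(i+1)] = 1/2.
By linearity: E[X] = 194 · (1/2) = (195 − 1) · (1/2) = 97 ≈ 97.0000.

E[X] = 97 = 97.0000.


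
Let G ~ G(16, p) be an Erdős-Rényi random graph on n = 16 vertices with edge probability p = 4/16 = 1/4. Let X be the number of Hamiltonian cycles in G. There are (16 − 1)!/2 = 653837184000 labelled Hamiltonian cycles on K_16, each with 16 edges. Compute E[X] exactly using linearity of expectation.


K_16 has (16 − 1)!/2 = 653837184000 labelled Hamiltonian cycles.
For each such Hamiltonian cycle H, let X_H = 1 if all 16 edges of H are present in G. Then P[X_H = 1] = p^{16} = (1/4)^{16} = 1/4294967296.
Summing the indicators: E[X] = Σ_H E[X_H] = 653837184000 · p^{16} = 653837184000 · 1/4294967296 = 638512875/4194304.
Numerically: E[X] ≈ 152.233.

E[X] = 653837184000 · (1/4)^{16} = 638512875/4194304 ≈ 152.233.


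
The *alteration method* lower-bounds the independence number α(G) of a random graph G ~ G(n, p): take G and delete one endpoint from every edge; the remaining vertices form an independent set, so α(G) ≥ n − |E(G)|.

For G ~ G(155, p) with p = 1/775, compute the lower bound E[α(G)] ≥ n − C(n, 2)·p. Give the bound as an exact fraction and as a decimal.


E[|E(G)|] = C(155, 2)·p = 11935 · (1/775) = 77/5.
E[α(G)] ≥ n − E[|E(G)|] = 155 − 77/5 = 698/5.
Numerically: ≈ 139.600000.
(This is only a lower bound; the true E[α(G)] may be larger.)

E[α(G)] ≥ 698/5 ≈ 139.600000.


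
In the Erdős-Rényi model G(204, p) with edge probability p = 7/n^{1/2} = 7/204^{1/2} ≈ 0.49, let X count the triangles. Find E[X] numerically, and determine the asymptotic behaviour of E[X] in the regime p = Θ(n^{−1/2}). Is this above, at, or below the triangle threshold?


Number of potential triangles: C(204, 3) = 1394204.
Each occurs with probability p³ ≈ (0.49)³ ≈ 1.17720e-01.
By linearity: E[X] = C(204, 3)·p³ ≈ 1394204 · 1.17720e-01 ≈ 164125.172.
Since α = 1/2 < 1, p = c/n^{1/2} ≫ 1/n is above the triangle threshold p ~ 1/n. Asymptotically E[X] ~ (c³/6)·n^{3(1−α)} = (7³/6)·n^{1.5} → ∞; triangles are abundant w.h.p.

E[X] ≈ 164125.172; in regime p = Θ(1/n^{1/2}) E[X] diverges (above the triangle threshold p ~ 1/n).


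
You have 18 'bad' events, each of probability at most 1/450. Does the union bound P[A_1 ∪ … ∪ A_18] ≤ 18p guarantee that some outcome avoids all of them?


Union bound: P[∪_{i=1}^{18} A_i] ≤ Σ_i P[A_i] ≤ 18·p = 18·(1/450) = 1/25.
Numerically: 1/25 ≈ 0.0400.
Is 1/25 < 1? YES.
Since P[∪ A_i] ≤ 1/25 < 1, the complement has P[∩ A_i^c] ≥ 1 − 1/25 = 24/25 > 0, so some outcome avoids every A_i.

18·p = 1/25 ≈ 0.0400; existence CERTIFIED by the union bound.


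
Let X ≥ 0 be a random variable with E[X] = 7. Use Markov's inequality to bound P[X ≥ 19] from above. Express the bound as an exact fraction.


μ = E[X] = 7, a = 19.
Markov: P[X ≥ 19] ≤ μ/a = (7)/19 = 7/19.
Numerically: ≈ 0.368.
(Since a = 19 > μ = 7.000, the bound 7/19 is < 1 and informative.)

P[X ≥ 19] ≤ 7/19 ≈ 0.368.


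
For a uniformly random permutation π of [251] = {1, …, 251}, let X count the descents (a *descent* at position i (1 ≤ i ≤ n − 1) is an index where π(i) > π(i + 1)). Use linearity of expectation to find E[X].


Write X = Σ X_I over i = 1, …, 250, with X_I the indicator of one descent.
There are 250 indicators.
For each fixed i, the pair (π(i), π(i+1)) is a uniformly random ordered pair of distinct values from {1, …, 251}; by symmetry P[π(i) > π(i+1)] = 1/2.
By linearity: E[X] = 250 · (1/2) = (251 − 1) · (1/2) = 125 ≈ 125.000000.

E[X] = 125 = 125.000000.


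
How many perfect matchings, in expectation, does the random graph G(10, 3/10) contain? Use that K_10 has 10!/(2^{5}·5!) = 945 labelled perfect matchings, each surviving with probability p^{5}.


K_10 has 10!/(2^{5}·5!) = 945 labelled perfect matchings.
For each such perfect matching H, let X_H = 1 if all 5 edges of H are present in G. Then P[X_H = 1] = p^{5} = (3/10)^{5} = 243/100000.
By linearity: E[X] = Σ_H E[X_H] = 945 · p^{5} = 945 · 243/100000 = 45927/20000.
Numerically: E[X] ≈ 2.29635.

E[X] = 945 · (3/10)^{5} = 45927/20000 ≈ 2.29635.


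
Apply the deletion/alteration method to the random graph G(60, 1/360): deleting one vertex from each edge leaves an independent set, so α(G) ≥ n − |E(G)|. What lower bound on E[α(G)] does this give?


E[|E(G)|] = C(60, 2)·p = 1770 · (1/360) = 59/12.
E[α(G)] ≥ n − E[|E(G)|] = 60 − 59/12 = 661/12.
Numerically: ≈ 55.0833.
(This is only a lower bound; the true E[α(G)] may be larger.)

E[α(G)] ≥ 661/12 ≈ 55.0833.


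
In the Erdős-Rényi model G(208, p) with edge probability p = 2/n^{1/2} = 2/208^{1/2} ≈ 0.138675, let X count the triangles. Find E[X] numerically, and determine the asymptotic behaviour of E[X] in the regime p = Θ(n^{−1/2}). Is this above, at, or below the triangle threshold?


Number of potential triangles: C(208, 3) = 1478256.
Each occurs with probability p³ ≈ (0.138675)³ ≈ 2.66682787e-03.
By linearity: E[X] = C(208, 3)·p³ ≈ 1478256 · 2.66682787e-03 ≈ 3942.254295.
Since α = 1/2 < 1, p = c/n^{1/2} ≫ 1/n is above the triangle threshold p ~ 1/n. Asymptotically E[X] ~ (c³/6)·n^{3(1−α)} = (2³/6)·n^{1.5} → ∞; triangles are abundant w.h.p.

E[X] ≈ 3942.254295; in regime p = Θ(1/n^{1/2}) E[X] diverges (above the triangle threshold p ~ 1/n).


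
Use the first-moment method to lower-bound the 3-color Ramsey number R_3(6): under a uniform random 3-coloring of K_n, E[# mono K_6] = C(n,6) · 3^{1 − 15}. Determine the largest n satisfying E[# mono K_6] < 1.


We need C(n, 6) · 3^{1 − 15} < 1, i.e. C(n, 6) < 3^{15 − 1} = 4782969.
Check values of n near the boundary:
  n = 40: C(40, 6) = 3838380; 3838380 < 4782969? YES
  n = 41: C(41, 6) = 4496388; 4496388 < 4782969? YES
  n = 42: C(42, 6) = 5245786; 5245786 < 4782969? NO
The largest n with C(n, 6) < 4782969 is n = 41 (where E[X] = 1498796/1594323 ≈ 0.940083). Hence R_3(6) > 41, i.e. R_3(6) ≥ 42.

Largest n = 41; hence R_3(6) > 41.


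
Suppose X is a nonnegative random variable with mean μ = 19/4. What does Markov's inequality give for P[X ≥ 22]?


μ = E[X] = 19/4, a = 22.
Markov: P[X ≥ 22] ≤ μ/a = (19/4)/22 = 19/88.
Numerically: ≈ 0.215909.
(Since a = 22 > μ = 4.750000, the bound 19/88 is < 1 and informative.)

P[X ≥ 22] ≤ 19/88 ≈ 0.215909.


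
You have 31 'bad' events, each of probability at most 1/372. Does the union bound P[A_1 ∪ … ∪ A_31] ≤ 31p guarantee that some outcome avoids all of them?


Union bound: P[∪_{i=1}^{31} A_i] ≤ Σ_i P[A_i] ≤ 31·p = 31·(1/372) = 1/12.
Numerically: 1/12 ≈ 0.083333.
Is 1/12 < 1? YES.
Since P[∪ A_i] ≤ 1/12 < 1, the complement has P[∩ A_i^c] ≥ 1 − 1/12 = 11/12 > 0, so some outcome avoids every A_i.

31·p = 1/12 ≈ 0.083333; existence CERTIFIED by the union bound.


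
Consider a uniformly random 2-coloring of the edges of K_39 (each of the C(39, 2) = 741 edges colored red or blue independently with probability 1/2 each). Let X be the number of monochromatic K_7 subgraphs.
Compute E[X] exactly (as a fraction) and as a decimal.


Let X = Σ_S X_S over the C(39, 7) = 15380937 subsets S of size 7, where X_S = 1 if the K_7 on S is monochromatic.
For a fixed S, the K_7 on S has C(7, 2) = 21 edges. P[all 21 edges red] = (1/2)^21, and likewise for blue, so P[monochromatic] = 2·(1/2)^21 = 2^{1 − 21} = 1/1048576.
By linearity: E[X] = C(39, 7) · 2^{1 − 21} = 15380937 · 1/1048576 = 15380937/1048576.
Numerically: E[X] ≈ 14.6684.

E[X] = C(39,7)·2^(1−C(7,2)) = 15380937/1048576 ≈ 14.6684.


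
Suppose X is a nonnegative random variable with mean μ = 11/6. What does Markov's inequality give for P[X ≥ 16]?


μ = E[X] = 11/6, a = 16.
Markov: P[X ≥ 16] ≤ μ/a = (11/6)/16 = 11/96.
Numerically: ≈ 0.11458.
(Since a = 16 > μ = 1.83333, the bound 11/96 is < 1 and informative.)

P[X ≥ 16] ≤ 11/96 ≈ 0.11458.
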